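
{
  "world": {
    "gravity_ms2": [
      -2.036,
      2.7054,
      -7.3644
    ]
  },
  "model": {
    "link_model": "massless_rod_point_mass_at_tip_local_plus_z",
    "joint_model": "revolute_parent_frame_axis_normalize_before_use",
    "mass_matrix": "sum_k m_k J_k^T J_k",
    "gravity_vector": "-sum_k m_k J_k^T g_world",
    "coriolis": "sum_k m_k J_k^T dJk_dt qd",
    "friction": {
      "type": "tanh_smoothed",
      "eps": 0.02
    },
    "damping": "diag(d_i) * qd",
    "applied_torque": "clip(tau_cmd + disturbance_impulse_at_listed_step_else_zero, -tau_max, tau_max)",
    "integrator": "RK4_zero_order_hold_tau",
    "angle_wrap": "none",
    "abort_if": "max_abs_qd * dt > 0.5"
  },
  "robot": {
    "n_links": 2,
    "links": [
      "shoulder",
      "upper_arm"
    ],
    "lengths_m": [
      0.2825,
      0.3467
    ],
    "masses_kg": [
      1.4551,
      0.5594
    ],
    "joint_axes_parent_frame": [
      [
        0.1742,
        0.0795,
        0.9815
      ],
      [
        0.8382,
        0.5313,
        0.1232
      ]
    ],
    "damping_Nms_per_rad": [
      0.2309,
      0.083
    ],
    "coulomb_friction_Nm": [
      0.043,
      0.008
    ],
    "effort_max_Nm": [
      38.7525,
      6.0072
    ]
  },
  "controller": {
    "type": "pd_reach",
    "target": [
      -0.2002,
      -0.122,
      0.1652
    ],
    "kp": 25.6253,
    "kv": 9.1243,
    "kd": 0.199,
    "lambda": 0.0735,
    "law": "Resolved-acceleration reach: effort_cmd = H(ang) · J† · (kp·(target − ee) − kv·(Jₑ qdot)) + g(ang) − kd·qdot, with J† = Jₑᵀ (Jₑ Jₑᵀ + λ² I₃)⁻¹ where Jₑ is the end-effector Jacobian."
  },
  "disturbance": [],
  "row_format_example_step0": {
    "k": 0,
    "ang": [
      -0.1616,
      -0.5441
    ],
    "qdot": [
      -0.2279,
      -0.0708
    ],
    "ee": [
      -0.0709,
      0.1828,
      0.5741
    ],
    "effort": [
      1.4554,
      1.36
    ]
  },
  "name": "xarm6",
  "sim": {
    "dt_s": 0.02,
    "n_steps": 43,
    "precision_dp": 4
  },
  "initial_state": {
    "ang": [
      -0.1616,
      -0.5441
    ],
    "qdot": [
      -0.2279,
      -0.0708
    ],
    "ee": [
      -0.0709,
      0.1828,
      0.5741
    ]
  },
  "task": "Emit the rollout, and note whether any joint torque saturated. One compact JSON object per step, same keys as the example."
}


{"k":1,"ang":[-0.1586,-0.5478],"qdot":[0.4859,-0.2885],"ee":[-0.0716,0.1833,0.5735],"effort":[1.1796,1.3798]}
{"k":2,"ang":[-0.1454,-0.5545],"qdot":[0.8287,-0.3734],"ee":[-0.074,0.1828,0.5728],"effort":[1.0451,1.3638]}
{"k":3,"ang":[-0.127,-0.5623],"qdot":[1.0023,-0.4085],"ee":[-0.0773,0.1818,0.572],"effort":[0.9765,1.3394]}
{"k":4,"ang":[-0.106,-0.5707],"qdot":[1.0935,-0.4262],"ee":[-0.0809,0.1803,0.5712],"effort":[0.9413,1.3158]}
{"k":5,"ang":[-0.0836,-0.5793],"qdot":[1.1435,-0.4396],"ee":[-0.0848,0.1785,0.5704],"effort":[0.9235,1.2962]}
{"k":6,"ang":[-0.0604,-0.5883],"qdot":[1.172,-0.454],"ee":[-0.0888,0.1766,0.5696],"effort":[0.9153,1.2808]}
{"k":7,"ang":[-0.0368,-0.5975],"qdot":[1.1887,-0.471],"ee":[-0.0929,0.1745,0.5687],"effort":[0.9126,1.2695]}
{"k":8,"ang":[-0.0129,-0.6072],"qdot":[1.1985,-0.4909],"ee":[-0.0971,0.1724,0.5677],"effort":[0.9133,1.2615]}
{"k":9,"ang":[0.0111,-0.6172],"qdot":[1.2042,-0.5132],"ee":[-0.1014,0.1702,0.5666],"effort":[0.916,1.2563]}
{"k":10,"ang":[0.0353,-0.6277],"qdot":[1.207,-0.5376],"ee":[-0.1057,0.1679,0.5655],"effort":[0.9201,1.2534]}
{"k":11,"ang":[0.0594,-0.6387],"qdot":[1.2078,-0.5635],"ee":[-0.1101,0.1657,0.5642],"effort":[0.9251,1.2523]}
{"k":12,"ang":[0.0836,-0.6503],"qdot":[1.2072,-0.5906],"ee":[-0.1146,0.1634,0.5628],"effort":[0.9306,1.2527]}
{"k":13,"ang":[0.1077,-0.6624],"qdot":[1.2054,-0.6185],"ee":[-0.1191,0.1611,0.5612],"effort":[0.9365,1.2543]}
{"k":14,"ang":[0.1318,-0.675],"qdot":[1.2026,-0.6468],"ee":[-0.1238,0.1588,0.5595],"effort":[0.9427,1.2569]}
{"k":15,"ang":[0.1558,-0.6882],"qdot":[1.199,-0.6753],"ee":[-0.1285,0.1565,0.5577],"effort":[0.9489,1.2603]}
{"k":16,"ang":[0.1798,-0.702],"qdot":[1.1947,-0.7038],"ee":[-0.1333,0.1541,0.5557],"effort":[0.9552,1.2645]}
{"k":17,"ang":[0.2036,-0.7164],"qdot":[1.1898,-0.7322],"ee":[-0.1381,0.1518,0.5535],"effort":[0.9614,1.2693]}
{"k":18,"ang":[0.2274,-0.7313],"qdot":[1.1842,-0.7601],"ee":[-0.1431,0.1493,0.5512],"effort":[0.9675,1.2747]}
{"k":19,"ang":[0.251,-0.7468],"qdot":[1.1781,-0.7876],"ee":[-0.1481,0.1469,0.5487],"effort":[0.9735,1.2806]}
{"k":20,"ang":[0.2745,-0.7628],"qdot":[1.1715,-0.8145],"ee":[-0.1531,0.1444,0.546],"effort":[0.9793,1.2869]}
{"k":21,"ang":[0.2978,-0.7793],"qdot":[1.1644,-0.8406],"ee":[-0.1582,0.1419,0.5432],"effort":[0.9848,1.2936]}
{"k":22,"ang":[0.3211,-0.7964],"qdot":[1.1568,-0.8659],"ee":[-0.1634,0.1393,0.5402],"effort":[0.9901,1.3006]}
{"k":23,"ang":[0.3441,-0.814],"qdot":[1.1488,-0.8902],"ee":[-0.1686,0.1366,0.537],"effort":[0.9951,1.3079]}
{"k":24,"ang":[0.367,-0.832],"qdot":[1.1403,-0.9135],"ee":[-0.1738,0.1339,0.5336],"effort":[0.9998,1.3155]}
{"k":25,"ang":[0.3897,-0.8505],"qdot":[1.1315,-0.9358],"ee":[-0.1791,0.1311,0.5301],"effort":[1.0042,1.3234]}
{"k":26,"ang":[0.4123,-0.8694],"qdot":[1.1223,-0.9568],"ee":[-0.1844,0.1283,0.5263],"effort":[1.0082,1.3314]}
{"k":27,"ang":[0.4346,-0.8888],"qdot":[1.1127,-0.9766],"ee":[-0.1896,0.1253,0.5224],"effort":[1.0119,1.3396]}
{"k":28,"ang":[0.4568,-0.9085],"qdot":[1.1028,-0.9951],"ee":[-0.1949,0.1223,0.5183],"effort":[1.0151,1.3479]}
{"k":29,"ang":[0.4787,-0.9285],"qdot":[1.0925,-1.0123],"ee":[-0.2001,0.1192,0.5141],"effort":[1.0179,1.3563]}
{"k":30,"ang":[0.5005,-0.9489],"qdot":[1.082,-1.028],"ee":[-0.2053,0.116,0.5097],"effort":[1.0204,1.3648]}
{"k":31,"ang":[0.522,-0.9696],"qdot":[1.0713,-1.0423],"ee":[-0.2104,0.1127,0.5051],"effort":[1.0223,1.3732]}
{"k":32,"ang":[0.5433,-0.9906],"qdot":[1.0602,-1.0551],"ee":[-0.2154,0.1094,0.5004],"effort":[1.0239,1.3817]}
{"k":33,"ang":[0.5644,-1.0118],"qdot":[1.049,-1.0664],"ee":[-0.2204,0.1059,0.4955],"effort":[1.025,1.3901]}
{"k":34,"ang":[0.5853,-1.0333],"qdot":[1.0375,-1.0762],"ee":[-0.2253,0.1024,0.4904],"effort":[1.0257,1.3983]}
{"k":35,"ang":[0.6059,-1.0549],"qdot":[1.0259,-1.0845],"ee":[-0.2301,0.0988,0.4852],"effort":[1.0259,1.4065]}
{"k":36,"ang":[0.6263,-1.0766],"qdot":[1.0141,-1.0911],"ee":[-0.2348,0.0952,0.4799],"effort":[1.0256,1.4145]}
{"k":37,"ang":[0.6465,-1.0985],"qdot":[1.0021,-1.0963],"ee":[-0.2393,0.0914,0.4745],"effort":[1.0249,1.4223]}
{"k":38,"ang":[0.6664,-1.1204],"qdot":[0.9901,-1.0999],"ee":[-0.2437,0.0876,0.4689],"effort":[1.0238,1.4299]}
{"k":39,"ang":[0.6861,-1.1425],"qdot":[0.9779,-1.1019],"ee":[-0.2479,0.0837,0.4633],"effort":[1.0222,1.4372]}
{"k":40,"ang":[0.7055,-1.1645],"qdot":[0.9655,-1.1025],"ee":[-0.252,0.0798,0.4575],"effort":[1.0202,1.4442]}
{"k":41,"ang":[0.7247,-1.1865],"qdot":[0.9531,-1.1015],"ee":[-0.256,0.0759,0.4517],"effort":[1.0178,1.451]}
{"k":42,"ang":[0.7436,-1.2085],"qdot":[0.9407,-1.0991],"ee":[-0.2598,0.0718,0.4458],"effort":[1.015,1.4574]}
{"k":43,"ang":[0.7623,-1.2305],"qdot":[0.9281,-1.0953],"ee":[-0.2633,0.0678,0.4398]}
{"summary": "any joint saturated: no"}


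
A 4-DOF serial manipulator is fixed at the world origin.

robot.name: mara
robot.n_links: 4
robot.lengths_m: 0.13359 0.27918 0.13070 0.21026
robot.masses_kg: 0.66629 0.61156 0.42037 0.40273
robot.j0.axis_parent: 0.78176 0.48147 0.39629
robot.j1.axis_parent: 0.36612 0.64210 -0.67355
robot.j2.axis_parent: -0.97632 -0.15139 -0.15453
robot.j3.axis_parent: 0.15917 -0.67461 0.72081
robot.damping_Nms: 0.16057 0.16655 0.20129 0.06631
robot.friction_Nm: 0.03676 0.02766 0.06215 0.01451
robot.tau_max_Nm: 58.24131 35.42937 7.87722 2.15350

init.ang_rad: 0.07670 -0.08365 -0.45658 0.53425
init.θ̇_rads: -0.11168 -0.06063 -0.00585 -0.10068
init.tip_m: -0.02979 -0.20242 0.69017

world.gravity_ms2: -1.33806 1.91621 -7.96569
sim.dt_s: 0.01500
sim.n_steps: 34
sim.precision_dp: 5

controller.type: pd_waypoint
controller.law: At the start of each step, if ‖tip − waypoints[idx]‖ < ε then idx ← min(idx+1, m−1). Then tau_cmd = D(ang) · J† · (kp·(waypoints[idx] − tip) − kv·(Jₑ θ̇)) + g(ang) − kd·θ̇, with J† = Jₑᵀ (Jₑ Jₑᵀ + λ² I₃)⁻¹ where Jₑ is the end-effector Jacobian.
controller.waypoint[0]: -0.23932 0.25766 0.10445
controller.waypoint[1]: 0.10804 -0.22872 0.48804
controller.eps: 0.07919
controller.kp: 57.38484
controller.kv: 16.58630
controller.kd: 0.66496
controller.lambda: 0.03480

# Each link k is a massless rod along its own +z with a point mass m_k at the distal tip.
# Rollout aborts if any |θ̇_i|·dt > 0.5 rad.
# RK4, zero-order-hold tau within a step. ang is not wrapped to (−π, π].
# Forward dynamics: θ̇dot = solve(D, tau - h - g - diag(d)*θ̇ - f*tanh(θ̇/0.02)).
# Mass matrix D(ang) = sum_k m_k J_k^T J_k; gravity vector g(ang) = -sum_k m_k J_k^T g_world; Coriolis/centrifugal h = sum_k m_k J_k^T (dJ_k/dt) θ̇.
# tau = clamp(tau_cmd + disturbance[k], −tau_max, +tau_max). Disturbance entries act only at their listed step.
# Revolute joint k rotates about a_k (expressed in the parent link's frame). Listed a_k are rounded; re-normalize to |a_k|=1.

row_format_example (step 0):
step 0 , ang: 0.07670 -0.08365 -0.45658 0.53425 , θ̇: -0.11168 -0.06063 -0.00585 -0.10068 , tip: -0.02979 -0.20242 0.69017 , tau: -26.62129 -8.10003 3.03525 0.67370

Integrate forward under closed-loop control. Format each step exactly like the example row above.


step 1 , ang: 0.04734 -0.05686 -0.48675 0.53638 , θ̇: -3.73237 3.57099 -3.86147 0.16031 , tip: -0.03251 -0.19885 0.68787 , tau: -16.76209 -8.04621 4.56628 0.32187
step 2 , ang: -0.00713 -0.01374 -0.53738 0.54076 , θ̇: -3.51215 2.12244 -2.90421 0.51670 , tip: -0.04094 -0.19016 0.68389 , tau: -10.22756 -4.44555 2.29160 0.00570
step 3 , ang: -0.06074 0.01273 -0.58120 0.54533 , θ̇: -3.62701 1.39216 -2.91902 0.15235 , tip: -0.05424 -0.17742 0.68075 , tau: -6.51662 -2.83409 1.41820 0.21380
step 4 , ang: -0.11434 0.02819 -0.62242 0.55223 , θ̇: -3.52311 0.66499 -2.58816 0.78126 , tip: -0.07047 -0.16203 0.67737 , tau: -3.94776 -1.59386 0.59425 -0.29682
step 5 , ang: -0.16791 0.03438 -0.66400 0.55760 , θ̇: -3.61580 0.16443 -2.92248 0.01167 , tip: -0.08807 -0.14475 0.67332 , tau: -2.94470 -1.36677 0.49650 0.23105
step 6 , ang: -0.22021 0.03113 -0.70433 0.56654 , θ̇: -3.38501 -0.55944 -2.48111 1.15143 , tip: -0.10672 -0.12602 0.66825 , tau: -1.68914 -0.64001 -0.10546 -0.63220
step 7 , ang: -0.27342 0.02192 -0.74744 0.57107 , θ̇: -3.68906 -0.68683 -3.20727 -0.43301 , tip: -0.12521 -0.10603 0.66205 , tau: -1.18754 -0.88054 0.23818 0.50112
step 8 , ang: -0.32421 0.00295 -0.78732 0.58428 , θ̇: -3.13941 -1.76355 -2.17674 2.06578 , tip: -0.14423 -0.08497 0.65449 , tau: 0.06527 0.28129 -0.72392 -1.32251
step 9 , ang: -0.37773 -0.01800 -0.83237 0.58600 , θ̇: -3.92713 -1.12034 -3.70751 -1.60078 , tip: -0.16172 -0.06287 0.64587 , tau: 1.20996 -0.14094 0.20508 1.34219
step 10 , ang: -0.42695 -0.04852 -0.86865 0.60726 , θ̇: -2.75618 -2.77226 -1.27560 4.09362 , tip: -0.18000 -0.04010 0.63570 , tau: 2.35057 1.56405 -1.72698 -2.15350
step 11 , ang: -0.47992 -0.07604 -0.91028 0.61427 , θ̇: -4.17594 -1.08791 -4.08199 -2.74618 , tip: -0.19598 -0.01674 0.62463 , tau: 4.35218 0.94546 0.15453 2.15350
step 12 , ang: -0.52863 -0.10963 -0.94184 0.64162 , θ̇: -2.47939 -3.15112 -0.33561 5.87384 , tip: -0.21239 0.00658 0.61207 , tau: 4.44625 2.46458 -2.61648 -2.15350
step 13 , ang: -0.57802 -0.14088 -0.97277 0.66842 , θ̇: -3.97523 -1.21907 -3.62270 -1.87403 , tip: -0.22733 0.02954 0.59840 , tau: 6.64072 1.97866 -0.26461 1.63479
step 14 , ang: -0.62680 -0.17110 -1.00183 0.69566 , θ̇: -2.64268 -2.64473 -0.42760 5.08664 , tip: -0.24081 0.05192 0.58393 , tau: 6.20762 2.71525 -2.56262 -2.15350
step 15 , ang: -0.67496 -0.19975 -1.03093 0.71473 , θ̇: -3.68607 -1.31022 -3.30081 -2.16442 , tip: -0.25217 0.07370 0.56951 , tau: 7.80456 2.64611 -0.50854 1.93606
step 16 , ang: -0.72057 -0.22824 -1.05450 0.74182 , θ̇: -2.49770 -2.34974 -0.03378 5.32839 , tip: -0.26281 0.09442 0.55443 , tau: 7.05406 2.82545 -2.75594 -2.15350
step 17 , ang: -0.76550 -0.25412 -1.07867 0.76225 , θ̇: -3.41255 -1.21239 -3.04078 -2.22830 , tip: -0.27161 0.11413 0.53948 , tau: 8.41372 2.98319 -0.57342 2.02550
step 18 , ang: -0.80799 -0.27916 -1.09831 0.78949 , θ̇: -2.34071 -2.01207 0.23471 5.42212 , tip: -0.27973 0.13253 0.52411 , tau: 7.42102 2.75183 -2.77127 -2.15350
step 19 , ang: -0.84972 -0.30153 -1.11946 0.80913 , θ̇: -3.14909 -1.06666 -2.88790 -2.40377 , tip: -0.28615 0.14981 0.50915 , tau: 8.61465 3.14773 -0.51001 2.15350
step 20 , ang: -0.88880 -0.32323 -1.13567 0.83725 , θ̇: -2.14105 -1.72503 0.53643 5.70495 , tip: -0.29218 0.16568 0.49387 , tau: 7.44515 2.57406 -2.77260 -2.15350
step 21 , ang: -0.92711 -0.34241 -1.15390 0.85784 , θ̇: -2.89820 -0.91802 -2.79298 -2.54146 , tip: -0.29672 0.18042 0.47917 , tau: 8.58386 3.21727 -0.38471 2.15350
step 22 , ang: -0.96296 -0.36090 -1.16774 0.88593 , θ̇: -1.95467 -1.45743 0.74891 5.82137 , tip: -0.30097 0.19384 0.46434 , tau: 7.32804 2.36423 -2.70991 -2.15350
step 23 , ang: -0.99815 -0.37700 -1.18435 0.90503 , θ̇: -2.67274 -0.76777 -2.77317 -2.82480 , tip: -0.30387 0.20629 0.45032 , tau: 8.44654 3.25850 -0.22828 2.15350
step 24 , ang: -1.03094 -0.39256 -1.19638 0.93201 , θ̇: -1.76885 -1.22179 0.95417 5.92120 , tip: -0.30667 0.21754 0.43625 , tau: 7.12887 2.14452 -2.66587 -2.15350
step 25 , ang: -1.06323 -0.40581 -1.21182 0.94884 , θ̇: -2.47079 -0.62121 -2.79867 -3.18094 , tip: -0.30827 0.22800 0.42314 , tau: 8.25449 3.28711 -0.06787 2.15350
step 26 , ang: -1.09316 -0.41869 -1.22237 0.97429 , θ̇: -1.59054 -1.01317 1.15158 6.02239 , tip: -0.30994 0.23737 0.40999 , tau: 6.89724 1.92845 -2.64188 -2.15350
step 27 , ang: -1.12277 -0.42934 -1.23696 0.98853 , θ̇: -2.29108 -0.48125 -2.85378 -3.57045 , tip: -0.31054 0.24613 0.39788 , tau: 8.03477 3.30696 0.08666 2.15350
step 28 , ang: -1.15008 -0.43979 -1.24628 1.01235 , θ̇: -1.42263 -0.83060 1.34039 6.13295 , tip: -0.31136 0.25390 0.38571 , tau: 6.66058 1.72494 -2.63552 -2.15350
step 29 , ang: -1.17726 -0.44808 -1.26026 1.02395 , θ̇: -2.13195 -0.34977 -2.92776 -3.96935 , tip: -0.31122 0.26121 0.37463 , tau: 7.80232 3.31722 0.23138 2.15350
step 30 , ang: -1.20218 -0.45639 -1.26853 1.04623 , θ̇: -1.26598 -0.67445 1.52012 6.25543 , tip: -0.31143 0.26763 0.36342 , tau: 6.43456 1.54040 -2.64333 -2.15350
step 31 , ang: -1.22716 -0.46258 -1.28205 1.05528 , θ̇: -1.99147 -0.22795 -3.01253 -4.36210 , tip: -0.31076 0.27372 0.35334 , tau: 7.56609 3.31580 0.36492 2.15350
step 32 , ang: -1.24990 -0.46904 -1.28941 1.07618 , θ̇: -1.12058 -0.54492 1.68979 6.38873 , tip: -0.31052 0.27899 0.34305 , tau: 6.22824 1.37948 -2.66115 -2.15350
step 33 , ang: -1.27287 -0.47340 -1.30251 1.08310 , θ̇: -1.86570 -0.11828 -3.09110 -4.70842 , tip: -0.30948 0.28404 0.33389 , tau: 7.32971 3.29670 0.48097 2.15350
step 34 , ang: -1.29367 -0.47830 -1.30917 1.10291 , θ̇: -0.99088 -0.44053 1.82384 6.50718 , tip: -0.30892 0.28831 0.32444


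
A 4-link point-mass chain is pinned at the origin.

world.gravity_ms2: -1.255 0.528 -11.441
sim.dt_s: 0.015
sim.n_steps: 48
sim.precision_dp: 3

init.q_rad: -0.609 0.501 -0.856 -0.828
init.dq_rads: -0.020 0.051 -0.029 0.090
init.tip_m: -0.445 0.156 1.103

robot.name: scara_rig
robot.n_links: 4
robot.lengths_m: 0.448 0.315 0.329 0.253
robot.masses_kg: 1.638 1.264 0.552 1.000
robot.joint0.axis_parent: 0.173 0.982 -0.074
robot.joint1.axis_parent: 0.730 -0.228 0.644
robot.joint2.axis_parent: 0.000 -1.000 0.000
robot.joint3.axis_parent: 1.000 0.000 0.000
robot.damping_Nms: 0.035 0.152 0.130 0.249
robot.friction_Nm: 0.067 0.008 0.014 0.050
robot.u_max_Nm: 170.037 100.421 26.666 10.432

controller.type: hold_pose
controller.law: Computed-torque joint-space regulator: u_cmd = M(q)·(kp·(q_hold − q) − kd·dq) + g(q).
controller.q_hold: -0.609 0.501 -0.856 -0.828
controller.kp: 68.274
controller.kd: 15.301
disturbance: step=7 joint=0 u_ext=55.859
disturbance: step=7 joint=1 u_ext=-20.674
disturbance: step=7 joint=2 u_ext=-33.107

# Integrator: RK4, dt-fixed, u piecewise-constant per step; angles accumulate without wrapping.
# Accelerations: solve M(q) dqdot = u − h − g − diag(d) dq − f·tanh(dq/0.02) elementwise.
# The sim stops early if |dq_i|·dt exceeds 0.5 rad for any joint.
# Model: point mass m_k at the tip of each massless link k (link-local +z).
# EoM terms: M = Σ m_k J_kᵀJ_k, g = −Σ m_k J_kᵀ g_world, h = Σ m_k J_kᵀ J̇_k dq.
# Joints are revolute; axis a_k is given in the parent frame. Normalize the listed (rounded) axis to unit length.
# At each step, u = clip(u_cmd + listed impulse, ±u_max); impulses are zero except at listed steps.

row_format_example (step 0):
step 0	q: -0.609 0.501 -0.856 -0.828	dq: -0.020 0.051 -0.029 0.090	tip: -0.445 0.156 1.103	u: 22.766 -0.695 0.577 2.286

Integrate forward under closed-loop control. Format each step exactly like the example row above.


step 1	q: -0.609 0.502 -0.856 -0.827	dq: -0.012 0.037 -0.014 0.043	tip: -0.445 0.156 1.103	u: 22.682 -0.657 0.604 2.307
step 2	q: -0.609 0.502 -0.856 -0.827	dq: -0.006 0.026 -0.005 0.013	tip: -0.445 0.156 1.103	u: 22.614 -0.625 0.628 2.321
step 3	q: -0.609 0.502 -0.857 -0.827	dq: -0.004 0.018 -0.001 0.002	tip: -0.445 0.156 1.103	u: 22.559 -0.598 0.649 2.325
step 4	q: -0.609 0.503 -0.857 -0.827	dq: -0.002 0.011 0.001 -0.001	tip: -0.445 0.155 1.103	u: 22.513 -0.577 0.667 2.326
step 5	q: -0.610 0.503 -0.856 -0.827	dq: -0.001 0.007 0.001 -0.001	tip: -0.445 0.155 1.103	u: 22.475 -0.559 0.683 2.325
step 6	q: -0.610 0.503 -0.856 -0.827	dq: -0.000 0.003 0.001 -0.001	tip: -0.445 0.155 1.103	u: 22.444 -0.544 0.697 2.324
step 7	q: -0.610 0.503 -0.856 -0.827	dq: 0.000 0.000 0.001 -0.001	tip: -0.445 0.155 1.103	u: 78.277 -21.206 -26.666 2.324
step 8	q: -0.608 0.499 -0.862 -0.829	dq: 0.154 -0.495 -0.754 -0.306	tip: -0.441 0.158 1.102	u: 9.087 4.390 7.246 2.301
step 9	q: -0.606 0.493 -0.872 -0.833	dq: 0.115 -0.393 -0.568 -0.187	tip: -0.434 0.163 1.102	u: 11.235 3.573 6.200 2.268
step 10	q: -0.605 0.487 -0.879 -0.835	dq: 0.083 -0.301 -0.419 -0.104	tip: -0.428 0.166 1.101	u: 13.080 2.870 5.311 2.251
step 11	q: -0.604 0.483 -0.885 -0.836	dq: 0.057 -0.221 -0.299 -0.046	tip: -0.424 0.169 1.101	u: 14.660 2.269 4.554 2.244
step 12	q: -0.603 0.481 -0.889 -0.836	dq: 0.037 -0.153 -0.202 -0.009	tip: -0.421 0.171 1.101	u: 16.010 1.759 3.910 2.245
step 13	q: -0.603 0.479 -0.891 -0.836	dq: 0.022 -0.097 -0.121 0.004	tip: -0.419 0.172 1.100	u: 17.159 1.327 3.364 2.258
step 14	q: -0.602 0.478 -0.892 -0.836	dq: 0.011 -0.051 -0.056 0.007	tip: -0.418 0.172 1.100	u: 18.131 0.965 2.899 2.274
step 15	q: -0.602 0.477 -0.893 -0.836	dq: 0.002 -0.015 -0.005 0.007	tip: -0.417 0.173 1.100	u: 18.948 0.662 2.506 2.288
step 16	q: -0.602 0.477 -0.893 -0.836	dq: -0.004 0.014 0.034 0.007	tip: -0.417 0.173 1.100	u: 19.632 0.411 2.179 2.301
step 17	q: -0.602 0.477 -0.892 -0.836	dq: -0.010 0.035 0.063 0.007	tip: -0.418 0.172 1.101	u: 20.201 0.204 1.904 2.312
step 18	q: -0.603 0.478 -0.891 -0.836	dq: -0.013 0.051 0.086 0.007	tip: -0.419 0.172 1.101	u: 20.674 0.034 1.673 2.321
step 19	q: -0.603 0.479 -0.889 -0.836	dq: -0.016 0.062 0.102 0.007	tip: -0.420 0.171 1.101	u: 21.065 -0.106 1.480 2.328
step 20	q: -0.603 0.480 -0.888 -0.836	dq: -0.018 0.070 0.114 0.006	tip: -0.421 0.171 1.101	u: 21.387 -0.219 1.318 2.335
step 21	q: -0.603 0.481 -0.886 -0.836	dq: -0.019 0.075 0.121 0.006	tip: -0.422 0.170 1.101	u: 21.651 -0.311 1.184 2.340
step 22	q: -0.604 0.482 -0.884 -0.835	dq: -0.020 0.077 0.125 0.006	tip: -0.423 0.169 1.101	u: 21.866 -0.385 1.074 2.344
step 23	q: -0.604 0.483 -0.882 -0.835	dq: -0.020 0.078 0.126 0.006	tip: -0.425 0.168 1.101	u: 22.039 -0.444 0.983 2.347
step 24	q: -0.604 0.485 -0.880 -0.835	dq: -0.020 0.077 0.124 0.006	tip: -0.426 0.168 1.101	u: 22.177 -0.490 0.909 2.349
step 25	q: -0.605 0.486 -0.878 -0.835	dq: -0.019 0.076 0.122 0.006	tip: -0.428 0.167 1.101	u: 22.285 -0.526 0.849 2.351
step 26	q: -0.605 0.487 -0.877 -0.835	dq: -0.019 0.073 0.117 0.006	tip: -0.429 0.166 1.101	u: 22.370 -0.553 0.802 2.353
step 27	q: -0.605 0.488 -0.875 -0.835	dq: -0.018 0.070 0.112 0.006	tip: -0.430 0.165 1.101	u: 22.434 -0.573 0.764 2.354
step 28	q: -0.605 0.489 -0.873 -0.835	dq: -0.017 0.067 0.107 0.006	tip: -0.431 0.165 1.101	u: 22.481 -0.587 0.734 2.354
step 29	q: -0.606 0.490 -0.872 -0.835	dq: -0.016 0.063 0.101 0.006	tip: -0.433 0.164 1.101	u: 22.514 -0.596 0.712 2.355
step 30	q: -0.606 0.491 -0.870 -0.835	dq: -0.015 0.060 0.094 0.006	tip: -0.434 0.163 1.102	u: 22.537 -0.602 0.695 2.355
step 31	q: -0.606 0.492 -0.869 -0.835	dq: -0.014 0.056 0.088 0.006	tip: -0.435 0.163 1.102	u: 22.551 -0.604 0.683 2.355
step 32	q: -0.606 0.492 -0.868 -0.835	dq: -0.013 0.052 0.081 0.006	tip: -0.436 0.162 1.102	u: 22.557 -0.604 0.675 2.355
step 33	q: -0.606 0.493 -0.866 -0.834	dq: -0.012 0.049 0.075 0.005	tip: -0.436 0.162 1.102	u: 22.558 -0.602 0.671 2.355
step 34	q: -0.607 0.494 -0.865 -0.834	dq: -0.012 0.045 0.069 0.005	tip: -0.437 0.161 1.102	u: 22.555 -0.599 0.668 2.355
step 35	q: -0.607 0.495 -0.864 -0.834	dq: -0.011 0.042 0.063 0.005	tip: -0.438 0.161 1.102	u: 22.548 -0.595 0.668 2.355
step 36	q: -0.607 0.495 -0.864 -0.834	dq: -0.010 0.039 0.057 0.005	tip: -0.439 0.160 1.102	u: 22.539 -0.589 0.669 2.354
step 37	q: -0.607 0.496 -0.863 -0.834	dq: -0.009 0.036 0.052 0.005	tip: -0.439 0.160 1.102	u: 22.529 -0.584 0.671 2.354
step 38	q: -0.607 0.496 -0.862 -0.834	dq: -0.008 0.033 0.047 0.005	tip: -0.440 0.160 1.102	u: 22.517 -0.578 0.675 2.354
step 39	q: -0.607 0.497 -0.861 -0.834	dq: -0.008 0.030 0.042 0.005	tip: -0.440 0.159 1.102	u: 22.504 -0.572 0.678 2.353
step 40	q: -0.607 0.497 -0.861 -0.834	dq: -0.007 0.028 0.038 0.005	tip: -0.441 0.159 1.102	u: 22.491 -0.566 0.683 2.353
step 41	q: -0.608 0.498 -0.860 -0.834	dq: -0.007 0.025 0.034 0.005	tip: -0.441 0.159 1.102	u: 22.478 -0.560 0.687 2.353
step 42	q: -0.608 0.498 -0.860 -0.834	dq: -0.006 0.023 0.031 0.005	tip: -0.442 0.159 1.102	u: 22.466 -0.554 0.692 2.352
step 43	q: -0.608 0.498 -0.859 -0.834	dq: -0.006 0.021 0.027 0.005	tip: -0.442 0.158 1.102	u: 22.453 -0.549 0.697 2.352
step 44	q: -0.608 0.499 -0.859 -0.834	dq: -0.005 0.019 0.024 0.005	tip: -0.442 0.158 1.102	u: 22.441 -0.544 0.701 2.351
step 45	q: -0.608 0.499 -0.858 -0.834	dq: -0.005 0.018 0.022 0.005	tip: -0.443 0.158 1.102	u: 22.430 -0.539 0.705 2.351
step 46	q: -0.608 0.499 -0.858 -0.833	dq: -0.004 0.016 0.019 0.005	tip: -0.443 0.158 1.102	u: 22.419 -0.534 0.709 2.351
step 47	q: -0.608 0.499 -0.858 -0.833	dq: -0.004 0.014 0.017 0.005	tip: -0.443 0.158 1.102	u: 22.409 -0.530 0.713 2.350
step 48	q: -0.608 0.500 -0.858 -0.833	dq: -0.004 0.013 0.015 0.005	tip: -0.443 0.158 1.102


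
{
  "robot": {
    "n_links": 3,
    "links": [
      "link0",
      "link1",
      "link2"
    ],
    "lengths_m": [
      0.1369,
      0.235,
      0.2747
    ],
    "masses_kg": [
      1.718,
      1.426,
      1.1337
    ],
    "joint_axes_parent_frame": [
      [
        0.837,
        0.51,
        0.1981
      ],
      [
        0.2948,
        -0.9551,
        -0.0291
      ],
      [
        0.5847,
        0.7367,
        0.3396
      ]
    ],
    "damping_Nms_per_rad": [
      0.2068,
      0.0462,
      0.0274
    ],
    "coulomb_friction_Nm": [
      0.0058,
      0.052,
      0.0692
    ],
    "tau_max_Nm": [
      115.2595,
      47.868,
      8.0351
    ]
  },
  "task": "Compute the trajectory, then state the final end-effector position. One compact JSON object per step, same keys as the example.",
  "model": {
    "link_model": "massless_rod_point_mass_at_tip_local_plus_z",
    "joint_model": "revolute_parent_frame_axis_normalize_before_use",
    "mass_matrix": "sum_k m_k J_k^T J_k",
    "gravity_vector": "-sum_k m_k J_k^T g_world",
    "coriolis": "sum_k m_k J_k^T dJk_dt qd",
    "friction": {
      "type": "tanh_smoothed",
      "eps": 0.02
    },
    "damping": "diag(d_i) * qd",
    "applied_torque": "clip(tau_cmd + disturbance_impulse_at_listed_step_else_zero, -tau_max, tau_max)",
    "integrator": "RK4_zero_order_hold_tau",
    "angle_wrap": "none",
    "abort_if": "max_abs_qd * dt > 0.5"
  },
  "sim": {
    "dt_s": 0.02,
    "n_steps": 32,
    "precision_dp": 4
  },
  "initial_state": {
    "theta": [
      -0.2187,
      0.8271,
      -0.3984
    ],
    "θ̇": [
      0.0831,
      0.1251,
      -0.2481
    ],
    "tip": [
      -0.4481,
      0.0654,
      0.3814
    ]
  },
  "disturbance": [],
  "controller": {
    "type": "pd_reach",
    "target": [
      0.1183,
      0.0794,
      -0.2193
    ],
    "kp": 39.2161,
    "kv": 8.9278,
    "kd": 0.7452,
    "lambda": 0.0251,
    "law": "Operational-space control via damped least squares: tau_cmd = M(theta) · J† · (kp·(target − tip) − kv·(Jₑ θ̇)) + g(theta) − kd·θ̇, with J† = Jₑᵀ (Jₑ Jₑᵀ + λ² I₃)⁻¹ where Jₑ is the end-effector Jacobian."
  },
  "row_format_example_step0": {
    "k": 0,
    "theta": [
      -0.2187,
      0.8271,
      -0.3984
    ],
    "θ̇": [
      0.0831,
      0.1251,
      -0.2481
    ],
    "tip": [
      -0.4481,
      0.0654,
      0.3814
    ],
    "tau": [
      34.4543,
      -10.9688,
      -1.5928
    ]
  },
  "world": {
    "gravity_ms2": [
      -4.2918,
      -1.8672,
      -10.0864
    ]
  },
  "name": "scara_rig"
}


{"k":1,"theta":[-0.1833,0.8297,-0.478],"\u03b8\u0307":[3.4201,0.2148,-7.5059],"tip":[-0.4445,0.0653,0.3761],"tau":[23.5882,-9.2424,3.9328]}
{"k":2,"theta":[-0.1032,0.8405,-0.6365],"\u03b8\u0307":[4.5836,0.8945,-8.2516],"tip":[-0.4334,0.0627,0.3666],"tau":[13.2029,-6.9398,3.3012]}
{"k":3,"theta":[-0.0079,0.8656,-0.7932],"\u03b8\u0307":[4.9572,1.62,-7.4169],"tip":[-0.4179,0.0555,0.3573],"tau":[6.6501,-5.3482,1.6728]}
{"k":4,"theta":[0.0925,0.9047,-0.9323],"\u03b8\u0307":[5.1039,2.2821,-6.4978],"tip":[-0.4004,0.0453,0.3484],"tau":[2.6472,-4.2029,0.3656]}
{"k":5,"theta":[0.1953,0.9566,-1.0544],"\u03b8\u0307":[5.1882,2.9088,-5.7153],"tip":[-0.3821,0.0337,0.3393],"tau":[0.0971,-3.2742,-0.5384]}
{"k":6,"theta":[0.2997,1.021,-1.162],"\u03b8\u0307":[5.2674,3.5339,-5.0436],"tip":[-0.3636,0.0221,0.3299],"tau":[-1.6006,-2.4338,-1.1492]}
{"k":7,"theta":[0.4059,1.0982,-1.2568],"\u03b8\u0307":[5.3727,4.1817,-4.4281],"tip":[-0.345,0.0112,0.32],"tau":[-2.7708,-1.5976,-1.5706]}
{"k":8,"theta":[0.5148,1.1887,-1.3395],"\u03b8\u0307":[5.5314,4.8697,-3.8179],"tip":[-0.3267,0.0013,0.3099],"tau":[-3.5946,-0.6949,-1.8792]}
{"k":9,"theta":[0.6277,1.2936,-1.4095],"\u03b8\u0307":[5.7754,5.613,-3.1643],"tip":[-0.3087,-0.0072,0.2997],"tau":[-4.1719,0.3494,-2.1332]}
{"k":10,"theta":[0.7468,1.4142,-1.4656],"\u03b8\u0307":[6.1484,6.4286,-2.4112],"tip":[-0.2911,-0.0142,0.2897],"tau":[-4.5495,1.6352,-2.3843]}
{"k":11,"theta":[0.8752,1.5521,-1.505],"\u03b8\u0307":[6.7144,7.3393,-1.4788],"tip":[-0.274,-0.0195,0.2803],"tau":[-4.7228,3.3258,-2.6949]}
{"k":12,"theta":[1.0179,1.7097,-1.5229],"\u03b8\u0307":[7.5668,8.3783,-0.2364],"tip":[-0.2574,-0.0228,0.2721],"tau":[-4.6123,5.7087,-3.163]}
{"k":13,"theta":[1.1817,1.8901,-1.5112],"\u03b8\u0307":[8.8075,9.5738,1.5011],"tip":[-0.2413,-0.0232,0.2661],"tau":[-4.1774,8.7584,-3.9108]}
{"k":14,"theta":[1.3738,2.0951,-1.4577],"\u03b8\u0307":[10.2842,10.7542,3.9307],"tip":[-0.2253,-0.0189,0.2642],"tau":[-7.0988,2.3347,-5.047]}
{"k":15,"theta":[1.5552,2.2901,-1.383],"\u03b8\u0307":[7.4802,8.6256,3.0751],"tip":[-0.2078,-0.0075,0.2686],"tau":[-13.1007,-16.978,-3.4798]}
{"k":16,"theta":[1.6041,2.3899,-1.4042],"\u03b8\u0307":[-2.5495,1.5621,-5.5471],"tip":[-0.1867,0.0083,0.2737],"tau":[-5.7962,-12.2277,3.2541]}
{"k":17,"theta":[1.5239,2.3949,-1.5278],"\u03b8\u0307":[-5.3948,-1.0581,-6.7332],"tip":[-0.1675,0.0218,0.2729],"tau":[-2.9723,-8.0519,3.2527]}
{"k":18,"theta":[1.4114,2.3616,-1.6517],"\u03b8\u0307":[-5.8107,-2.3087,-5.6042],"tip":[-0.1564,0.0315,0.2689],"tau":[-2.1431,-5.8308,1.5879]}
{"k":19,"theta":[1.2945,2.3056,-1.7531],"\u03b8\u0307":[-5.8405,-3.2939,-4.491],"tip":[-0.1525,0.0389,0.2643],"tau":[-1.2519,-3.6808,0.2021]}
{"k":20,"theta":[1.1819,2.2346,-1.8316],"\u03b8\u0307":[-5.4048,-3.7989,-3.3303],"tip":[-0.1531,0.0453,0.2602],"tau":[0.4148,1.2218,-1.0613]}
{"k":21,"theta":[1.0898,2.168,-1.8818],"\u03b8\u0307":[-3.8419,-2.841,-1.7524],"tip":[-0.1562,0.0514,0.257],"tau":[1.7622,8.186,-2.4706]}
{"k":22,"theta":[1.0392,2.14,-1.8996],"\u03b8\u0307":[-1.2929,0.0276,-0.1051],"tip":[-0.1594,0.0575,0.254],"tau":[0.8442,9.1639,-3.6275]}
{"k":23,"theta":[1.0309,2.1677,-1.8954],"\u03b8\u0307":[0.4247,2.7153,0.5073],"tip":[-0.1601,0.0644,0.2504],"tau":[-1.1191,3.376,-3.677]}
{"k":24,"theta":[1.0367,2.2289,-1.8929],"\u03b8\u0307":[0.1287,3.3807,-0.2674],"tip":[-0.1567,0.0731,0.2462],"tau":[-2.6867,-4.1196,-2.6005]}
{"k":25,"theta":[1.0184,2.2824,-1.9161],"\u03b8\u0307":[-1.9803,1.9855,-2.0921],"tip":[-0.1504,0.083,0.2416],"tau":[-2.321,-6.5102,-0.9535]}
{"k":26,"theta":[0.9614,2.3057,-1.9684],"\u03b8\u0307":[-3.6951,0.3641,-3.1256],"tip":[-0.1442,0.0926,0.236],"tau":[-1.1347,-4.7182,-0.2143]}
{"k":27,"theta":[0.8834,2.3048,-2.0282],"\u03b8\u0307":[-4.081,-0.4564,-2.8276],"tip":[-0.1404,0.1014,0.2298],"tau":[-0.2963,-1.8775,-0.6256]}
{"k":28,"theta":[0.8054,2.2956,-2.0772],"\u03b8\u0307":[-3.7254,-0.464,-2.0756],"tip":[-0.1393,0.11,0.2231],"tau":[0.1943,0.6194,-1.3373]}
{"k":29,"theta":[0.7371,2.2927,-2.1118],"\u03b8\u0307":[-3.1314,0.1623,-1.4109],"tip":[-0.1395,0.1189,0.2158],"tau":[0.2853,1.7486,-1.8766]}
{"k":30,"theta":[0.6789,2.3043,-2.1367],"\u03b8\u0307":[-2.7182,0.9961,-1.0988],"tip":[-0.1396,0.128,0.2078],"tau":[0.0685,1.2799,-2.0508]}
{"k":31,"theta":[0.6247,2.3305,-2.1592],"\u03b8\u0307":[-2.7191,1.6209,-1.1692],"tip":[-0.1389,0.1375,0.199],"tau":[-0.22,0.1489,-1.8897]}
{"k":32,"theta":[0.5668,2.3657,-2.1853],"\u03b8\u0307":[-3.0873,1.8921,-1.4515],"tip":[-0.1374,0.147,0.1891]}
{"summary": "final tip position (m): -0.1374 0.1470 0.1891"}


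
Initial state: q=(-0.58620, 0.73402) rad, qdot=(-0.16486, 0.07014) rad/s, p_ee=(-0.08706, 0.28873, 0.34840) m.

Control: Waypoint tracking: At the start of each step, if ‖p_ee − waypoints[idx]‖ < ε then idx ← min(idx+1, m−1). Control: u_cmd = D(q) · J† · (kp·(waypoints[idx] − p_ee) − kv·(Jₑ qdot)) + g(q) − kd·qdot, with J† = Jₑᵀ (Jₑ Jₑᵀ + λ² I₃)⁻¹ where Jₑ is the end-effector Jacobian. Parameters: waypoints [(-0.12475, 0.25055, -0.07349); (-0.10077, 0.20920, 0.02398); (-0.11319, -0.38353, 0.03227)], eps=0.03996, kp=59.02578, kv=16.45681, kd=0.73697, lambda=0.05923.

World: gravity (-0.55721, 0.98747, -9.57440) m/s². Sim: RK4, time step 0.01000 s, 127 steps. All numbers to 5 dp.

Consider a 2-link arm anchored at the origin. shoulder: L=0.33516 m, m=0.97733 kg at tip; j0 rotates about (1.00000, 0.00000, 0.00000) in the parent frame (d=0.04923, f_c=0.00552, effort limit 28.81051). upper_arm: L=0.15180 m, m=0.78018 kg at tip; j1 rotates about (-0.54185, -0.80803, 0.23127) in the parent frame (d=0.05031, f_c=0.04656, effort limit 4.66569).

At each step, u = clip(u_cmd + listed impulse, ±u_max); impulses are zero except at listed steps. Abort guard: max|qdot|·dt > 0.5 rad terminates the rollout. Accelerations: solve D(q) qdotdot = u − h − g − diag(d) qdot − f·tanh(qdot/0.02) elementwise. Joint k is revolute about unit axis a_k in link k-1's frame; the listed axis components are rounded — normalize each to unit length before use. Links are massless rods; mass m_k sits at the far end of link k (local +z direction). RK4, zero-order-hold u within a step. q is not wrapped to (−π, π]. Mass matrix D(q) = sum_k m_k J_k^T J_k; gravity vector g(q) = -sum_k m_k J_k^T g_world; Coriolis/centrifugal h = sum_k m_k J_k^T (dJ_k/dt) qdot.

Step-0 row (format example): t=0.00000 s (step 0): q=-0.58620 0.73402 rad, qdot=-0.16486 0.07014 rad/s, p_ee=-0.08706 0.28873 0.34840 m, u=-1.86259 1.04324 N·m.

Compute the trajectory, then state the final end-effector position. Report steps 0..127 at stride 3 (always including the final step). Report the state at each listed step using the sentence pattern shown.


t=0.03000 s (step 3): q=-0.59882 0.76287 rad, qdot=-0.65952 1.36059 rad/s, p_ee=-0.09003 0.29249 0.34173 m, u=1.13915 -0.38079 N·m.
t=0.06000 s (step 6): q=-0.62373 0.80496 rad, qdot=-0.97446 1.41685 rad/s, p_ee=-0.09425 0.29972 0.32994 m, u=2.85777 -0.54604 N·m.
t=0.09000 s (step 9): q=-0.65579 0.84718 rad, qdot=-1.14797 1.39362 rad/s, p_ee=-0.09835 0.30860 0.31572 m, u=3.87037 -0.59340 N·m.
t=0.12000 s (step 12): q=-0.69175 0.88848 rad, qdot=-1.24054 1.35777 rad/s, p_ee=-0.10222 0.31786 0.30011 m, u=4.49542 -0.60627 N·m.
t=0.15000 s (step 15): q=-0.72974 0.92862 rad, qdot=-1.28716 1.31647 rad/s, p_ee=-0.10585 0.32684 0.28368 m, u=4.90495 -0.60129 N·m.
t=0.18000 s (step 18): q=-0.76869 0.96746 rad, qdot=-1.30699 1.27189 rad/s, p_ee=-0.10923 0.33518 0.26680 m, u=5.19171 -0.58538 N·m.
t=0.21000 s (step 21): q=-0.80797 1.00494 rad, qdot=-1.31050 1.22524 rad/s, p_ee=-0.11236 0.34272 0.24974 m, u=5.40568 -0.56211 N·m.
t=0.24000 s (step 24): q=-0.84720 1.04100 rad, qdot=-1.30346 1.17742 rad/s, p_ee=-0.11525 0.34938 0.23268 m, u=5.57386 -0.53350 N·m.
t=0.27000 s (step 27): q=-0.88610 1.07562 rad, qdot=-1.28904 1.12918 rad/s, p_ee=-0.11791 0.35515 0.21576 m, u=5.71091 -0.50083 N·m.
t=0.30000 s (step 30): q=-0.92448 1.10879 rad, qdot=-1.26911 1.08114 rad/s, p_ee=-0.12034 0.36004 0.19908 m, u=5.82486 -0.46502 N·m.
t=0.33000 s (step 33): q=-0.96219 1.14054 rad, qdot=-1.24478 1.03386 rad/s, p_ee=-0.12257 0.36410 0.18276 m, u=5.92025 -0.42681 N·m.
t=0.36000 s (step 36): q=-0.99912 1.17088 rad, qdot=-1.21682 0.98777 rad/s, p_ee=-0.12460 0.36736 0.16685 m, u=5.99978 -0.38680 N·m.
t=0.39000 s (step 39): q=-1.03516 1.19986 rad, qdot=-1.18578 0.94322 rad/s, p_ee=-0.12644 0.36988 0.15142 m, u=6.06519 -0.34553 N·m.
t=0.42000 s (step 42): q=-1.07023 1.22753 rad, qdot=-1.15216 0.90048 rad/s, p_ee=-0.12812 0.37173 0.13651 m, u=6.11779 -0.30349 N·m.
t=0.45000 s (step 45): q=-1.10426 1.25395 rad, qdot=-1.11638 0.85974 rad/s, p_ee=-0.12965 0.37295 0.12218 m, u=6.15863 -0.26108 N·m.
t=0.48000 s (step 48): q=-1.13720 1.27918 rad, qdot=-1.07887 0.82112 rad/s, p_ee=-0.13103 0.37360 0.10843 m, u=6.18870 -0.21868 N·m.
t=0.51000 s (step 51): q=-1.16898 1.30328 rad, qdot=-1.04000 0.78467 rad/s, p_ee=-0.13229 0.37375 0.09530 m, u=6.20895 -0.17659 N·m.
t=0.54000 s (step 54): q=-1.19958 1.32632 rad, qdot=-1.00017 0.75040 rad/s, p_ee=-0.13343 0.37346 0.08280 m, u=6.22030 -0.13508 N·m.
t=0.57000 s (step 57): q=-1.22898 1.34837 rad, qdot=-0.95972 0.71828 rad/s, p_ee=-0.13446 0.37276 0.07094 m, u=6.22367 -0.09437 N·m.
t=0.60000 s (step 60): q=-1.25716 1.36948 rad, qdot=-0.91898 0.68824 rad/s, p_ee=-0.13540 0.37172 0.05970 m, u=6.21998 -0.05464 N·m.
t=0.63000 s (step 63): q=-1.28412 1.38972 rad, qdot=-0.87826 0.66019 rad/s, p_ee=-0.13625 0.37039 0.04909 m, u=6.21010 -0.01603 N·m.
t=0.66000 s (step 66): q=-1.30986 1.40915 rad, qdot=-0.83782 0.63404 rad/s, p_ee=-0.13702 0.36880 0.03909 m, u=6.19486 0.02135 N·m.
t=0.69000 s (step 69): q=-1.33440 1.42782 rad, qdot=-0.79791 0.60966 rad/s, p_ee=-0.13772 0.36701 0.02969 m, u=6.17508 0.05743 N·m.
t=0.72000 s (step 72): q=-1.35775 1.44578 rad, qdot=-0.75872 0.58693 rad/s, p_ee=-0.13835 0.36503 0.02088 m, u=6.15147 0.09215 N·m.
t=0.75000 s (step 75): q=-1.37993 1.46308 rad, qdot=-0.72044 0.56574 rad/s, p_ee=-0.13893 0.36292 0.01262 m, u=6.12474 0.12548 N·m.
t=0.78000 s (step 78): q=-1.40098 1.47977 rad, qdot=-0.68321 0.54596 rad/s, p_ee=-0.13944 0.36070 0.00490 m, u=6.09549 0.15741 N·m.
t=0.81000 s (step 81): q=-1.42094 1.49588 rad, qdot=-0.64714 0.52749 rad/s, p_ee=-0.13991 0.35839 -0.00230 m, u=6.06429 0.18794 N·m.
t=0.84000 s (step 84): q=-1.43983 1.51146 rad, qdot=-0.61232 0.51020 rad/s, p_ee=-0.14034 0.35602 -0.00901 m, u=6.03162 0.21709 N·m.
t=0.87000 s (step 87): q=-1.45769 1.52653 rad, qdot=-0.57882 0.49399 rad/s, p_ee=-0.14072 0.35362 -0.01525 m, u=5.99794 0.24488 N·m.
t=0.90000 s (step 90): q=-1.47457 1.54114 rad, qdot=-0.54669 0.47877 rad/s, p_ee=-0.14106 0.35119 -0.02105 m, u=5.96360 0.27135 N·m.
t=0.93000 s (step 93): q=-1.49051 1.55530 rad, qdot=-0.51594 0.46445 rad/s, p_ee=-0.14137 0.34875 -0.02643 m, u=5.92895 0.29653 N·m.
t=0.96000 s (step 96): q=-1.50555 1.56904 rad, qdot=-0.48659 0.45094 rad/s, p_ee=-0.14165 0.34632 -0.03142 m, u=5.89426 0.32047 N·m.
t=0.99000 s (step 99): q=-1.51972 1.58238 rad, qdot=-0.45864 0.43816 rad/s, p_ee=-0.14189 0.34390 -0.03604 m, u=5.85977 0.34321 N·m.
t=1.02000 s (step 102): q=-1.53308 1.59536 rad, qdot=-0.43207 0.42606 rad/s, p_ee=-0.14211 0.34151 -0.04032 m, u=5.82567 0.36481 N·m.
t=1.05000 s (step 105): q=-1.54566 1.60797 rad, qdot=-0.40686 0.41457 rad/s, p_ee=-0.14230 0.33916 -0.04427 m, u=5.79212 0.38530 N·m.
t=1.08000 s (step 108): q=-1.55751 1.62025 rad, qdot=-0.38297 0.40363 rad/s, p_ee=-0.14247 0.33684 -0.04791 m, u=5.75925 0.40475 N·m.
t=1.11000 s (step 111): q=-1.56866 1.63222 rad, qdot=-0.36037 0.39319 rad/s, p_ee=-0.14262 0.33457 -0.05127 m, u=5.72716 0.42320 N·m.
t=1.14000 s (step 114): q=-1.57915 1.64387 rad, qdot=-0.33902 0.38321 rad/s, p_ee=-0.14274 0.33235 -0.05437 m, u=5.69593 0.44070 N·m.
t=1.17000 s (step 117): q=-1.58901 1.65523 rad, qdot=-0.31887 0.37364 rad/s, p_ee=-0.14285 0.33017 -0.05722 m, u=5.66561 0.45731 N·m.
t=1.20000 s (step 120): q=-1.59829 1.66631 rad, qdot=-0.29987 0.36445 rad/s, p_ee=-0.14294 0.32806 -0.05985 m, u=5.63626 0.47305 N·m.
t=1.23000 s (step 123): q=-1.60702 1.67712 rad, qdot=-0.28198 0.35562 rad/s, p_ee=-0.14301 0.32599 -0.06226 m, u=5.60788 0.48799 N·m.
t=1.26000 s (step 126): q=-1.61523 1.68766 rad, qdot=-0.26514 0.34710 rad/s, p_ee=-0.14306 0.32398 -0.06447 m, u=5.58050 0.50216 N·m.
t=1.27000 s (step 127): q=-1.61785 1.69112 rad, qdot=-0.25975 0.34433 rad/s, p_ee=-0.14308 0.32332 -0.06517 m.
final p_ee position (m): -0.14308 0.32332 -0.06517


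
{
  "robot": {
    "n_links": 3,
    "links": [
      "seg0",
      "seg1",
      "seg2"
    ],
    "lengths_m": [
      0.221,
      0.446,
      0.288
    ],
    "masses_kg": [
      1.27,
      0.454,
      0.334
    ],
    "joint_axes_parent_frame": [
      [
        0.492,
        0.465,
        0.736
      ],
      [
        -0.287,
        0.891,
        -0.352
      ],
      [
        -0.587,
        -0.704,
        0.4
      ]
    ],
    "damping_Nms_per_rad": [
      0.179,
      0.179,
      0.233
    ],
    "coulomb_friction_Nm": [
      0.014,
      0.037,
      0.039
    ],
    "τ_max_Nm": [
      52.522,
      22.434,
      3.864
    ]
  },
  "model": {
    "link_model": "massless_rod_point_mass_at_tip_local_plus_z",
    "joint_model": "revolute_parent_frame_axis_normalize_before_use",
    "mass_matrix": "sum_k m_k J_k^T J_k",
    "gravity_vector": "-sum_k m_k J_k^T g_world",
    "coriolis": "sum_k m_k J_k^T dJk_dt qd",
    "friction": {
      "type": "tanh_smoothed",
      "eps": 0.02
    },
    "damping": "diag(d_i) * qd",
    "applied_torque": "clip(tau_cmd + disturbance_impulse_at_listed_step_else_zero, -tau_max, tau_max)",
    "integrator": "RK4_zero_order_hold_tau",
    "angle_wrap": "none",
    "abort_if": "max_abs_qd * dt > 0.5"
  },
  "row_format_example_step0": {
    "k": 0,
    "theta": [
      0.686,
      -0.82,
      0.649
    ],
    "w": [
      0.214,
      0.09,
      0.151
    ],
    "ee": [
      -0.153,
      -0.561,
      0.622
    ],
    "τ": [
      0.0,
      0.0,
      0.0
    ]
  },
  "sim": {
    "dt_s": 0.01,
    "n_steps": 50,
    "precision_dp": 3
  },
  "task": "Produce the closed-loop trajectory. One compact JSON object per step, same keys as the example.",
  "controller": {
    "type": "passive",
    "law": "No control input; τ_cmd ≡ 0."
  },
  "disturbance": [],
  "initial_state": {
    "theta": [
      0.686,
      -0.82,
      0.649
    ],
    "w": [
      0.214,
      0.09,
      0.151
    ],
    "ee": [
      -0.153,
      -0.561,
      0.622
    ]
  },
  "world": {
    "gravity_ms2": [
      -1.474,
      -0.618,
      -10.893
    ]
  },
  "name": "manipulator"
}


{"k":1,"theta":[0.688,-0.82,0.651],"w":[0.271,-0.051,0.258],"ee":[-0.152,-0.562,0.622],"\u03c4":[0.0,0.0,0.0]}
{"k":2,"theta":[0.691,-0.821,0.654],"w":[0.326,-0.191,0.353],"ee":[-0.151,-0.563,0.62],"\u03c4":[0.0,0.0,0.0]}
{"k":3,"theta":[0.695,-0.824,0.658],"w":[0.38,-0.333,0.431],"ee":[-0.15,-0.565,0.617],"\u03c4":[0.0,0.0,0.0]}
{"k":4,"theta":[0.699,-0.828,0.663],"w":[0.431,-0.477,0.493],"ee":[-0.149,-0.567,0.613],"\u03c4":[0.0,0.0,0.0]}
{"k":5,"theta":[0.704,-0.833,0.668],"w":[0.481,-0.623,0.54],"ee":[-0.149,-0.57,0.608],"\u03c4":[0.0,0.0,0.0]}
{"k":6,"theta":[0.709,-0.84,0.673],"w":[0.529,-0.771,0.574],"ee":[-0.148,-0.574,0.603],"\u03c4":[0.0,0.0,0.0]}
{"k":7,"theta":[0.714,-0.849,0.679],"w":[0.575,-0.921,0.595],"ee":[-0.148,-0.578,0.596],"\u03c4":[0.0,0.0,0.0]}
{"k":8,"theta":[0.72,-0.859,0.685],"w":[0.619,-1.073,0.605],"ee":[-0.148,-0.582,0.588],"\u03c4":[0.0,0.0,0.0]}
{"k":9,"theta":[0.727,-0.87,0.691],"w":[0.662,-1.227,0.604],"ee":[-0.149,-0.587,0.58],"\u03c4":[0.0,0.0,0.0]}
{"k":10,"theta":[0.733,-0.883,0.697],"w":[0.704,-1.382,0.591],"ee":[-0.149,-0.593,0.57],"\u03c4":[0.0,0.0,0.0]}
{"k":11,"theta":[0.741,-0.898,0.703],"w":[0.744,-1.54,0.568],"ee":[-0.149,-0.599,0.559],"\u03c4":[0.0,0.0,0.0]}
{"k":12,"theta":[0.748,-0.914,0.709],"w":[0.782,-1.7,0.534],"ee":[-0.15,-0.605,0.547],"\u03c4":[0.0,0.0,0.0]}
{"k":13,"theta":[0.756,-0.932,0.714],"w":[0.819,-1.862,0.49],"ee":[-0.15,-0.612,0.534],"\u03c4":[0.0,0.0,0.0]}
{"k":14,"theta":[0.765,-0.951,0.718],"w":[0.854,-2.025,0.435],"ee":[-0.151,-0.619,0.52],"\u03c4":[0.0,0.0,0.0]}
{"k":15,"theta":[0.773,-0.972,0.722],"w":[0.888,-2.191,0.369],"ee":[-0.152,-0.626,0.505],"\u03c4":[0.0,0.0,0.0]}
{"k":16,"theta":[0.782,-0.995,0.726],"w":[0.921,-2.359,0.293],"ee":[-0.152,-0.633,0.489],"\u03c4":[0.0,0.0,0.0]}
{"k":17,"theta":[0.792,-1.019,0.728],"w":[0.953,-2.528,0.206],"ee":[-0.153,-0.641,0.471],"\u03c4":[0.0,0.0,0.0]}
{"k":18,"theta":[0.801,-1.046,0.73],"w":[0.983,-2.699,0.108],"ee":[-0.153,-0.648,0.452],"\u03c4":[0.0,0.0,0.0]}
{"k":19,"theta":[0.811,-1.073,0.73],"w":[1.013,-2.87,0.005],"ee":[-0.153,-0.656,0.433],"\u03c4":[0.0,0.0,0.0]}
{"k":20,"theta":[0.822,-1.103,0.73],"w":[1.047,-3.034,-0.062],"ee":[-0.153,-0.663,0.412],"\u03c4":[0.0,0.0,0.0]}
{"k":21,"theta":[0.832,-1.134,0.729],"w":[1.08,-3.199,-0.141],"ee":[-0.153,-0.671,0.389],"\u03c4":[0.0,0.0,0.0]}
{"k":22,"theta":[0.843,-1.167,0.727],"w":[1.111,-3.366,-0.238],"ee":[-0.153,-0.677,0.366],"\u03c4":[0.0,0.0,0.0]}
{"k":23,"theta":[0.855,-1.201,0.724],"w":[1.142,-3.535,-0.352],"ee":[-0.153,-0.684,0.341],"\u03c4":[0.0,0.0,0.0]}
{"k":24,"theta":[0.866,-1.238,0.72],"w":[1.173,-3.704,-0.481],"ee":[-0.152,-0.69,0.315],"\u03c4":[0.0,0.0,0.0]}
{"k":25,"theta":[0.878,-1.275,0.715],"w":[1.203,-3.873,-0.622],"ee":[-0.151,-0.695,0.288],"\u03c4":[0.0,0.0,0.0]}
{"k":26,"theta":[0.89,-1.315,0.708],"w":[1.234,-4.04,-0.773],"ee":[-0.15,-0.7,0.259],"\u03c4":[0.0,0.0,0.0]}
{"k":27,"theta":[0.903,-1.356,0.699],"w":[1.266,-4.205,-0.932],"ee":[-0.148,-0.704,0.229],"\u03c4":[0.0,0.0,0.0]}
{"k":28,"theta":[0.915,-1.399,0.689],"w":[1.301,-4.367,-1.097],"ee":[-0.146,-0.707,0.199],"\u03c4":[0.0,0.0,0.0]}
{"k":29,"theta":[0.929,-1.444,0.677],"w":[1.338,-4.524,-1.266],"ee":[-0.143,-0.708,0.167],"\u03c4":[0.0,0.0,0.0]}
{"k":30,"theta":[0.942,-1.49,0.664],"w":[1.379,-4.675,-1.435],"ee":[-0.14,-0.709,0.134],"\u03c4":[0.0,0.0,0.0]}
{"k":31,"theta":[0.956,-1.537,0.649],"w":[1.426,-4.819,-1.602],"ee":[-0.136,-0.708,0.1],"\u03c4":[0.0,0.0,0.0]}
{"k":32,"theta":[0.971,-1.586,0.632],"w":[1.481,-4.953,-1.763],"ee":[-0.132,-0.706,0.066],"\u03c4":[0.0,0.0,0.0]}
{"k":33,"theta":[0.986,-1.636,0.613],"w":[1.545,-5.077,-1.916],"ee":[-0.127,-0.702,0.03],"\u03c4":[0.0,0.0,0.0]}
{"k":34,"theta":[1.002,-1.687,0.593],"w":[1.622,-5.187,-2.058],"ee":[-0.121,-0.697,-0.006],"\u03c4":[0.0,0.0,0.0]}
{"k":35,"theta":[1.018,-1.74,0.572],"w":[1.716,-5.281,-2.187],"ee":[-0.115,-0.689,-0.042],"\u03c4":[0.0,0.0,0.0]}
{"k":36,"theta":[1.036,-1.793,0.55],"w":[1.83,-5.356,-2.299],"ee":[-0.108,-0.68,-0.079],"\u03c4":[0.0,0.0,0.0]}
{"k":37,"theta":[1.055,-1.847,0.526],"w":[1.972,-5.409,-2.394],"ee":[-0.1,-0.668,-0.116],"\u03c4":[0.0,0.0,0.0]}
{"k":38,"theta":[1.076,-1.901,0.502],"w":[2.148,-5.435,-2.472],"ee":[-0.092,-0.655,-0.153],"\u03c4":[0.0,0.0,0.0]}
{"k":39,"theta":[1.098,-1.955,0.477],"w":[2.367,-5.43,-2.536],"ee":[-0.082,-0.639,-0.19],"\u03c4":[0.0,0.0,0.0]}
{"k":40,"theta":[1.123,-2.01,0.451],"w":[2.638,-5.388,-2.59],"ee":[-0.073,-0.621,-0.227],"\u03c4":[0.0,0.0,0.0]}
{"k":41,"theta":[1.151,-2.063,0.425],"w":[2.974,-5.302,-2.643],"ee":[-0.062,-0.601,-0.262],"\u03c4":[0.0,0.0,0.0]}
{"k":42,"theta":[1.183,-2.115,0.398],"w":[3.384,-5.166,-2.708],"ee":[-0.051,-0.579,-0.297],"\u03c4":[0.0,0.0,0.0]}
{"k":43,"theta":[1.219,-2.166,0.371],"w":[3.878,-4.973,-2.799],"ee":[-0.04,-0.555,-0.331],"\u03c4":[0.0,0.0,0.0]}
{"k":44,"theta":[1.261,-2.215,0.342],"w":[4.465,-4.717,-2.936],"ee":[-0.028,-0.529,-0.364],"\u03c4":[0.0,0.0,0.0]}
{"k":45,"theta":[1.309,-2.26,0.312],"w":[5.143,-4.391,-3.133],"ee":[-0.017,-0.501,-0.395],"\u03c4":[0.0,0.0,0.0]}
{"k":46,"theta":[1.364,-2.302,0.279],"w":[5.906,-3.994,-3.4],"ee":[-0.005,-0.472,-0.425],"\u03c4":[0.0,0.0,0.0]}
{"k":47,"theta":[1.427,-2.34,0.244],"w":[6.736,-3.522,-3.735],"ee":[0.006,-0.442,-0.454],"\u03c4":[0.0,0.0,0.0]}
{"k":48,"theta":[1.499,-2.372,0.204],"w":[7.609,-2.974,-4.117],"ee":[0.016,-0.411,-0.481],"\u03c4":[0.0,0.0,0.0]}
{"k":49,"theta":[1.579,-2.399,0.161],"w":[8.495,-2.35,-4.506],"ee":[0.026,-0.379,-0.506],"\u03c4":[0.0,0.0,0.0]}
{"k":50,"theta":[1.669,-2.419,0.114],"w":[9.359,-1.65,-4.85],"ee":[0.034,-0.346,-0.53]}
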